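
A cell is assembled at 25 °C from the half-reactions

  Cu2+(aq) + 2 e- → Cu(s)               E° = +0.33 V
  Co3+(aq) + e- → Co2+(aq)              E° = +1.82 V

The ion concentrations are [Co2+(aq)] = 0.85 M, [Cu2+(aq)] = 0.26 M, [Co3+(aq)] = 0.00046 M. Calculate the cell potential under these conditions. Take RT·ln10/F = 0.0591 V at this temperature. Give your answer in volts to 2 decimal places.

+1.31 V

Since E°(Co³⁺/Co²⁺) > E°(Cu²⁺/Cu), Co³⁺/Co²⁺ serves as the cathode.
E°cell = +1.82 − (+0.33) = +1.49 V, with n = 2 electrons transferred.
For the overall reaction 2 Co3+(aq) + Cu(s) → 2 Co2+(aq) + Cu2+(aq), Q = ([Co2+(aq)]^2·[Cu2+(aq)]) / [Co3+(aq)]^2 = 8.88×10^5, giving log Q = 5.948.
E = E° − (0.0591/n)·log Q = +1.49 − (0.0591/2)(5.948) = +1.31 V.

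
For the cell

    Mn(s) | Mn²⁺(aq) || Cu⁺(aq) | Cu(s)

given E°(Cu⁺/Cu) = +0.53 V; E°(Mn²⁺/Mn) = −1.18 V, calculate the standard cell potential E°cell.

By convention the left-hand electrode in cell notation is the anode (oxidation) and the right-hand electrode is the cathode (reduction).
E°cell = E°(right) − E°(left) = +0.53 − (−1.18) = +1.71 V.

+1.71 V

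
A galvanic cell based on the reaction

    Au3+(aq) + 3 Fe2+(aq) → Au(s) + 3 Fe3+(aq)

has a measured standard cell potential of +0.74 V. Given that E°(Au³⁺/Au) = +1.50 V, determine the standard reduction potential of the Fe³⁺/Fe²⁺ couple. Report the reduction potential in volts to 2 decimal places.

In the reaction as written the Au³⁺/Au couple is reduced (cathode) and Fe³⁺/Fe²⁺ is oxidized (anode), so E°cell = E°(Au³⁺/Au) − E°(Fe³⁺/Fe²⁺).
E°(Fe³⁺/Fe²⁺) = E°(cathode) − E°cell = +1.50 − (+0.74) = +0.76 V.

+0.76 V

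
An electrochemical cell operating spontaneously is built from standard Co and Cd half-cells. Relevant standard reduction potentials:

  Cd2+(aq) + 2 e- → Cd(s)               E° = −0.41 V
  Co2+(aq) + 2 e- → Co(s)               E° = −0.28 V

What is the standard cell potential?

+0.13 V

The Co²⁺/Co couple has the higher E°, so Co ion is reduced (cathode) and Cd is oxidized (anode).
E°cell = E°(cathode) − E°(anode) = −0.28 − (−0.41) = +0.13 V.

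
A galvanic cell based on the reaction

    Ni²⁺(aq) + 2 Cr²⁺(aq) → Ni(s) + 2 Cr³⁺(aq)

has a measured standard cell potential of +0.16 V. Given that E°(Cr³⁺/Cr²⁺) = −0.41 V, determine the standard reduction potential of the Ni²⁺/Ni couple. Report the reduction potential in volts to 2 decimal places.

−0.25 V

In the reaction as written the Ni²⁺/Ni couple is reduced (cathode) and Cr³⁺/Cr²⁺ is oxidized (anode), so E°cell = E°(Ni²⁺/Ni) − E°(Cr³⁺/Cr²⁺).
E°(Ni²⁺/Ni) = E°cell + E°(anode) = +0.16 + (−0.41) = −0.25 V.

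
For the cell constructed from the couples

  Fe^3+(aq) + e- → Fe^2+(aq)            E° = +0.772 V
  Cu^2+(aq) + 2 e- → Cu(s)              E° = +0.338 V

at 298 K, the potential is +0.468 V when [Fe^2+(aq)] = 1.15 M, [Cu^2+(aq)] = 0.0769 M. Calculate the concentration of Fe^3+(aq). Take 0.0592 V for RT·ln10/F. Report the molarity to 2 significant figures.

The Fe³⁺/Fe²⁺ couple has the larger reduction potential, so it is the cathode: E°cell = +0.772 − (+0.338) = +0.434 V and n = 2.
From the Nernst equation, log Q = n(E° − E)/0.0592 = 2·(+0.434 − (+0.468))/0.0592 = −1.149.
Balancing electrons gives 2 Fe^3+(aq) + Cu(s) → 2 Fe^2+(aq) + Cu^2+(aq); thus Q = ([Fe^2+(aq)]^2·[Cu^2+(aq)]) / [Fe^3+(aq)]^2.
Substituting the known concentrations and solving, log [Fe^3+(aq)] = 0.078 and [Fe^3+(aq)] = 1.2 M.

1.2 M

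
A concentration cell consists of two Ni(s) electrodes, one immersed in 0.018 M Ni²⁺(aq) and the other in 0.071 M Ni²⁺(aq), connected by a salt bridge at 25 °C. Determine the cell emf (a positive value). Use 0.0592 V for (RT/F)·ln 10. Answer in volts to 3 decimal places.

For a concentration cell E°cell = 0, since both electrodes use the same couple.
The compartment with the higher Ni²⁺(aq) concentration (0.071 M) acts as the cathode; ions are reduced there and produced at the dilute (0.018 M) anode.
With n = 2, Ecell = −(0.0592/2)·log([dilute]/[conc]) = −(0.0592/2)·log(0.018/0.071) = +0.018 V.

0.018 V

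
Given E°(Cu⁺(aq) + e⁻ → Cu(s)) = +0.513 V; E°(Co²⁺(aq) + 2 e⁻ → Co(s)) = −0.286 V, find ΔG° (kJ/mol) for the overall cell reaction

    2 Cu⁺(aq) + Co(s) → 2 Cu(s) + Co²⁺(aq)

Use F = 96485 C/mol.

In the reaction as written Cu⁺(aq) is reduced, so the Cu⁺/Cu couple is the cathode and Co²⁺/Co is the anode.
E°cell = +0.513 − (−0.286) = +0.799 V; balancing electrons gives n = 2.
ΔG° = −nFE°cell = −(2)(96485)(+0.799) J/mol = −154 kJ/mol.

−154 kJ/mol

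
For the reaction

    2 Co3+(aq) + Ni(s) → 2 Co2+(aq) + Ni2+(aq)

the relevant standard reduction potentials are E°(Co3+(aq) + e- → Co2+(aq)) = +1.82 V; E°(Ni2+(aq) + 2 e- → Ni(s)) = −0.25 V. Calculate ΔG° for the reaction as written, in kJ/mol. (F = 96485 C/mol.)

−399 kJ/mol

In the reaction as written Co3+(aq) is reduced, so the Co³⁺/Co²⁺ couple is the cathode and Ni²⁺/Ni is the anode.
E°cell = +1.82 − (−0.25) = +2.07 V; balancing electrons gives n = 2.
ΔG° = −nFE°cell = −(2)(96485)(+2.07) J/mol = −399 kJ/mol.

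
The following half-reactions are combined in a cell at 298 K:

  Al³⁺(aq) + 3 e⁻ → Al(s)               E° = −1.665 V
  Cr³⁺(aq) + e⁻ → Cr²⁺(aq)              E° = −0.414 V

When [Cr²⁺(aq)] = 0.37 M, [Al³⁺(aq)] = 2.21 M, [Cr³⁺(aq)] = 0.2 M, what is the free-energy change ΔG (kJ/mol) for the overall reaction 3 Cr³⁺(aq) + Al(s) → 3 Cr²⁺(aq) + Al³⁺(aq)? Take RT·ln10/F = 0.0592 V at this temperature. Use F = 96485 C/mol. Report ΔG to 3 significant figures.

−356 kJ/mol

With Cr³⁺/Cr²⁺ reduced at the cathode, E°cell = −0.414 − (−1.665) = +1.251 V and n = 3.
The reaction quotient is ([Cr²⁺(aq)]^3·[Al³⁺(aq)]) / [Cr³⁺(aq)]^3 = 14; by Nernst, E = +1.251 − (0.0592/3)(1.146) = +1.2284 V.
ΔG = −nFE = −(3)(96485)(+1.2284) J/mol = −356 kJ/mol.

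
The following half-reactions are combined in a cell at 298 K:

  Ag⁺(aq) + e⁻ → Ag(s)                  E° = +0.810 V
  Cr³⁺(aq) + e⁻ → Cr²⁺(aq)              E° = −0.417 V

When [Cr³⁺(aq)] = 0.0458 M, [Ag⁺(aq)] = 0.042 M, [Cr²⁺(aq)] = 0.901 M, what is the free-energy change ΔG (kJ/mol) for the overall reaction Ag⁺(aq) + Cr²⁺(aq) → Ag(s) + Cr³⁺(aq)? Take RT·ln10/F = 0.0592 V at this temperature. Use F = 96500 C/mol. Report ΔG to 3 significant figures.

The standard cell potential is +0.810 − (−0.417) = +1.227 V, with n = 1 electron in the balanced equation.
The reaction quotient is [Cr³⁺(aq)] / ([Ag⁺(aq)]·[Cr²⁺(aq)]) = 1.21; by Nernst, E = +1.227 − (0.0592/1)(0.083) = +1.2221 V.
ΔG = −nFE = −(1)(96500)(+1.2221) J/mol = −118 kJ/mol.

−118 kJ/mol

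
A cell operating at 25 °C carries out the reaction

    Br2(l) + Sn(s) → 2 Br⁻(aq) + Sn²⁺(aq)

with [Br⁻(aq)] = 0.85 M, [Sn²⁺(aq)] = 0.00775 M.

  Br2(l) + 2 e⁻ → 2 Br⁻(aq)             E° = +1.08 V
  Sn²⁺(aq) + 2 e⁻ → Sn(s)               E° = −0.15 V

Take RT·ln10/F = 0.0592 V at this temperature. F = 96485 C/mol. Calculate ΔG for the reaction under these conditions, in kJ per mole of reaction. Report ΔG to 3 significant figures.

With Br₂/Br⁻ reduced at the cathode, E°cell = +1.08 − (−0.15) = +1.23 V and n = 2.
The reaction quotient is [Br⁻(aq)]^2·[Sn²⁺(aq)] = 0.0056; by Nernst, E = +1.23 − (0.0592/2)(−2.252) = +1.2967 V.
ΔG = −nFE = −(2)(96485)(+1.2967) J/mol = −250 kJ/mol.

−250 kJ/mol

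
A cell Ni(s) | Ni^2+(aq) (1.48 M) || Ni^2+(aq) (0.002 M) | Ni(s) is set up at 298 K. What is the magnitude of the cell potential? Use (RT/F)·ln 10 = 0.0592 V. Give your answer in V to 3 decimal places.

0.085 V

For a concentration cell E°cell = 0, since both electrodes use the same couple.
The compartment with the higher Ni^2+(aq) concentration (1.48 M) acts as the cathode; ions are reduced there and produced at the dilute (0.002 M) anode.
With n = 2, Ecell = −(0.0592/2)·log([dilute]/[conc]) = −(0.0592/2)·log(0.002/1.48) = +0.085 V.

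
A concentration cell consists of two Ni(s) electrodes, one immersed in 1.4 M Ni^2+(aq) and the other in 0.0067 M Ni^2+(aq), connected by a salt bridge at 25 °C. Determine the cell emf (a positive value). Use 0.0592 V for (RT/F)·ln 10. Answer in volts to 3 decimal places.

For a concentration cell E°cell = 0, since both electrodes use the same couple.
The compartment with the higher Ni^2+(aq) concentration (1.4 M) acts as the cathode; ions are reduced there and produced at the dilute (0.0067 M) anode.
With n = 2, Ecell = −(0.0592/2)·log([dilute]/[conc]) = −(0.0592/2)·log(0.0067/1.4) = +0.069 V.

0.069 V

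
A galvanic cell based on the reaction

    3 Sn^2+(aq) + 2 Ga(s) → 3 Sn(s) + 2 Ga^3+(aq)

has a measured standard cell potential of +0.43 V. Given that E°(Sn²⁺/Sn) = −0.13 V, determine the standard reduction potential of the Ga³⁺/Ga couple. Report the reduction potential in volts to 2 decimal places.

In the reaction as written the Sn²⁺/Sn couple is reduced (cathode) and Ga³⁺/Ga is oxidized (anode), so E°cell = E°(Sn²⁺/Sn) − E°(Ga³⁺/Ga).
E°(Ga³⁺/Ga) = E°(cathode) − E°cell = −0.13 − (+0.43) = −0.56 V.

−0.56 V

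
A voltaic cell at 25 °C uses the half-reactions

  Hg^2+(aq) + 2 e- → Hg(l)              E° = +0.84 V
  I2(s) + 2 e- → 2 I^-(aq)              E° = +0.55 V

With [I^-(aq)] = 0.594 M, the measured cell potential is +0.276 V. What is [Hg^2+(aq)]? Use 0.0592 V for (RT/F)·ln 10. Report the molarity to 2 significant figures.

With Hg²⁺/Hg at the cathode and I₂/I⁻ at the anode, E°cell = +0.84 − (+0.55) = +0.29 V (n = 2).
From the Nernst equation, log Q = n(E° − E)/0.0592 = 2·(+0.29 − (+0.276))/0.0592 = 0.473.
The balanced reaction is Hg^2+(aq) + 2 I^-(aq) → Hg(l) + I2(s), so Q = 1 / ([Hg^2+(aq)]·[I^-(aq)]^2).
Isolating [Hg^2+(aq)] in Q = 10^{0.473} yields log [Hg^2+(aq)] = −0.021, i.e. 0.95 M.

0.95 M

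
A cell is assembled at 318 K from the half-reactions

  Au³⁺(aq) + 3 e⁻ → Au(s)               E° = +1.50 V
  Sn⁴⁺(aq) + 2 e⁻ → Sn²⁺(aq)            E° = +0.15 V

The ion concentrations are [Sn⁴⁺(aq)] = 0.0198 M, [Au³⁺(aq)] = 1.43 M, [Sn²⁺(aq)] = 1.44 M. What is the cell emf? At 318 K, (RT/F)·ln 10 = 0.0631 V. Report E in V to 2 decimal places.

+1.41 V

Au³⁺/Au is reduced (cathode, E° = +1.50 V) and Sn⁴⁺/Sn²⁺ is oxidized (anode).
E°cell = +1.50 − (+0.15) = +1.35 V, with n = 6 electrons transferred.
The balanced reaction is 2 Au³⁺(aq) + 3 Sn²⁺(aq) → 2 Au(s) + 3 Sn⁴⁺(aq), so Q = [Sn⁴⁺(aq)]^3 / ([Au³⁺(aq)]^2·[Sn²⁺(aq)]^3) = 1.27×10^−6 and log Q = −5.896.
Applying E = E° − (RT ln10/nF)·log Q gives +1.35 − (0.0631/6)(−5.896) = +1.41 V.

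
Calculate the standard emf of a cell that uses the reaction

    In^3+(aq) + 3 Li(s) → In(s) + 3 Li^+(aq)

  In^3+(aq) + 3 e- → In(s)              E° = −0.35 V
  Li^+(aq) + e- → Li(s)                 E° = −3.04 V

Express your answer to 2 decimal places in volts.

In the reaction as written, In^3+(aq) is reduced (cathode) and Li^+(aq) is produced by oxidation at the anode.
E°cell = E°(cathode) − E°(anode) = −0.35 − (−3.04) = +2.69 V.
The positive value indicates the reaction is spontaneous as written.

+2.69 V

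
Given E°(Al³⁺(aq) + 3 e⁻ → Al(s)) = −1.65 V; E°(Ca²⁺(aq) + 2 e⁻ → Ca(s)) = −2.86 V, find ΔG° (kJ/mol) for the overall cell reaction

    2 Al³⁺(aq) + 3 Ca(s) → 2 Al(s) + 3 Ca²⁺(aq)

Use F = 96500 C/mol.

In the reaction as written Al³⁺(aq) is reduced, so the Al³⁺/Al couple is the cathode and Ca²⁺/Ca is the anode.
E°cell = −1.65 − (−2.86) = +1.21 V; balancing electrons gives n = 6.
ΔG° = −nFE°cell = −(6)(96500)(+1.21) J/mol = −701 kJ/mol.

−701 kJ/mol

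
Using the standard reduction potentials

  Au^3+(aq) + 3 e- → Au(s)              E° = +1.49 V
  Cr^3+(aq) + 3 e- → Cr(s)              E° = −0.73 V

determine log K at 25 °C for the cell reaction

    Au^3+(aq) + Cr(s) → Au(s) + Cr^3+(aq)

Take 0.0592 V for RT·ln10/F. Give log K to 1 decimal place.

log K = 112.5

The Au³⁺/Au couple is reduced (cathode); E°cell = +1.49 − (−0.73) = +2.22 V with n = 3.
At equilibrium E = 0, so log K = nE°cell / 0.0592 = (3)(+2.22) / 0.0592 = 112.5.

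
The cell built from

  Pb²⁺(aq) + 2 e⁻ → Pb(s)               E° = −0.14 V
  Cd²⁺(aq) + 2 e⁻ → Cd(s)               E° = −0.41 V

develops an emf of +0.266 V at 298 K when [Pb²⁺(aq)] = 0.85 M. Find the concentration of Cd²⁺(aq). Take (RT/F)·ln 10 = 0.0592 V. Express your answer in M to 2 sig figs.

1.2 M

With Pb²⁺/Pb at the cathode and Cd²⁺/Cd at the anode, E°cell = −0.14 − (−0.41) = +0.27 V (n = 2).
From the Nernst equation, log Q = n(E° − E)/0.0592 = 2·(+0.27 − (+0.266))/0.0592 = 0.135.
For Pb²⁺(aq) + Cd(s) → Pb(s) + Cd²⁺(aq), the reaction quotient is Q = [Cd²⁺(aq)] / [Pb²⁺(aq)].
Solving for the unknown gives log [Cd²⁺(aq)] = 0.064, so [Cd²⁺(aq)] ≈ 1.2 M.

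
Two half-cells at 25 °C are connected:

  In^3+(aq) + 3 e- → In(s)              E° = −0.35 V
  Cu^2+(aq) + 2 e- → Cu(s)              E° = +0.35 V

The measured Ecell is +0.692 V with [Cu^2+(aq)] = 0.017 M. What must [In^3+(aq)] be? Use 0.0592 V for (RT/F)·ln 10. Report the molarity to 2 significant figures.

0.0056 M

The Cu²⁺/Cu couple has the larger reduction potential, so it is the cathode: E°cell = +0.35 − (−0.35) = +0.70 V and n = 6.
Since E = E° − (0.0592/n)·log Q, log Q = n(E° − E)/0.0592 = 0.811.
For 3 Cu^2+(aq) + 2 In(s) → 3 Cu(s) + 2 In^3+(aq), the reaction quotient is Q = [In^3+(aq)]^2 / [Cu^2+(aq)]^3.
Substituting the known concentrations and solving, log [In^3+(aq)] = −2.249 and [In^3+(aq)] = 0.0056 M.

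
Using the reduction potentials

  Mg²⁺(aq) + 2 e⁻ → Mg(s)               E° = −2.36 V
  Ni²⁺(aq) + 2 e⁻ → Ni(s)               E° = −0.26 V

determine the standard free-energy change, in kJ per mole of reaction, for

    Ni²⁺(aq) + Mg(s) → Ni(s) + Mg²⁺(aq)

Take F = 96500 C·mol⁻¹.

In the reaction as written Ni²⁺(aq) is reduced, so the Ni²⁺/Ni couple is the cathode and Mg²⁺/Mg is the anode.
E°cell = −0.26 − (−2.36) = +2.10 V; balancing electrons gives n = 2.
ΔG° = −nFE°cell = −(2)(96500)(+2.10) J/mol = −405 kJ/mol.

−405 kJ/mol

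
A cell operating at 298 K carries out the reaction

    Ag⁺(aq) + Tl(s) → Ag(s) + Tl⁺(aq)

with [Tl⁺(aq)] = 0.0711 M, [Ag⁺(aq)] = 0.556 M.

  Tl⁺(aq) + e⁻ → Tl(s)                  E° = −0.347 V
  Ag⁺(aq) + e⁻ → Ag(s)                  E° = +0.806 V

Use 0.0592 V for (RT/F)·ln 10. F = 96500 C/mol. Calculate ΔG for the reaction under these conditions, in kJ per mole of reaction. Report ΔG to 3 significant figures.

−116 kJ/mol

With Ag⁺/Ag reduced at the cathode, E°cell = +0.806 − (−0.347) = +1.153 V and n = 1.
The reaction quotient is [Tl⁺(aq)] / [Ag⁺(aq)] = 0.128; by Nernst, E = +1.153 − (0.0592/1)(−0.893) = +1.2059 V.
ΔG = −nFE = −(1)(96500)(+1.2059) J/mol = −116 kJ/mol.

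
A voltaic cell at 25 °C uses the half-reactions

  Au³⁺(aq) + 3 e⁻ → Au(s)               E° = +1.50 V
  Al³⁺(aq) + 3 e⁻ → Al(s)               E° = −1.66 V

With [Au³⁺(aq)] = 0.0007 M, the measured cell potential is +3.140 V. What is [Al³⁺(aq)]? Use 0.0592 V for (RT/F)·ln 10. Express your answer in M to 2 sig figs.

0.0072 M

The Au³⁺/Au couple has the larger reduction potential, so it is the cathode: E°cell = +1.50 − (−1.66) = +3.16 V and n = 3.
From the Nernst equation, log Q = n(E° − E)/0.0592 = 3·(+3.16 − (+3.140))/0.0592 = 1.014.
Balancing electrons gives Au³⁺(aq) + Al(s) → Au(s) + Al³⁺(aq); thus Q = [Al³⁺(aq)] / [Au³⁺(aq)].
Solving for the unknown gives log [Al³⁺(aq)] = −2.141, so [Al³⁺(aq)] ≈ 0.0072 M.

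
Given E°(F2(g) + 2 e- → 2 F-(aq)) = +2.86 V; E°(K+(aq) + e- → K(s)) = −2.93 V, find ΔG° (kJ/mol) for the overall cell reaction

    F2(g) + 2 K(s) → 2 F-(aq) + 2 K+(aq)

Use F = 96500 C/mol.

In the reaction as written F2(g) is reduced, so the F₂/F⁻ couple is the cathode and K⁺/K is the anode.
E°cell = +2.86 − (−2.93) = +5.79 V; balancing electrons gives n = 2.
ΔG° = −nFE°cell = −(2)(96500)(+5.79) J/mol = −1117 kJ/mol.

−1117 kJ/mol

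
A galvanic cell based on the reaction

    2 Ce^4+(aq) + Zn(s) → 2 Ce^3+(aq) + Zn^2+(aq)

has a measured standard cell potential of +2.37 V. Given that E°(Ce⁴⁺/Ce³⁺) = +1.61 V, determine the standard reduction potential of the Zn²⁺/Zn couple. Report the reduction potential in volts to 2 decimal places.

In the reaction as written the Ce⁴⁺/Ce³⁺ couple is reduced (cathode) and Zn²⁺/Zn is oxidized (anode), so E°cell = E°(Ce⁴⁺/Ce³⁺) − E°(Zn²⁺/Zn).
E°(Zn²⁺/Zn) = E°(cathode) − E°cell = +1.61 − (+2.37) = −0.76 V.

−0.76 V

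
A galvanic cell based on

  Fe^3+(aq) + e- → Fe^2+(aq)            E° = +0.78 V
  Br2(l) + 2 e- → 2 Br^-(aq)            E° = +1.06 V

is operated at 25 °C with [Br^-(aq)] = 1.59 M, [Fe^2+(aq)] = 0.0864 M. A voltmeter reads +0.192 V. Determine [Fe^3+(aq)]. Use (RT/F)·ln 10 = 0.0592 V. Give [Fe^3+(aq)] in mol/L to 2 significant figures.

With Br₂/Br⁻ at the cathode and Fe³⁺/Fe²⁺ at the anode, E°cell = +1.06 − (+0.78) = +0.28 V (n = 2).
Rearranging E = E° − (0.0592/n)·log Q gives log Q = 2(+0.28 − (+0.192))/0.0592 = 2.973.
Balancing electrons gives Br2(l) + 2 Fe^2+(aq) → 2 Br^-(aq) + 2 Fe^3+(aq); thus Q = ([Br^-(aq)]^2·[Fe^3+(aq)]^2) / [Fe^2+(aq)]^2.
Isolating [Fe^3+(aq)] in Q = 10^{2.973} yields log [Fe^3+(aq)] = 0.222, i.e. 1.7 M.

1.7 M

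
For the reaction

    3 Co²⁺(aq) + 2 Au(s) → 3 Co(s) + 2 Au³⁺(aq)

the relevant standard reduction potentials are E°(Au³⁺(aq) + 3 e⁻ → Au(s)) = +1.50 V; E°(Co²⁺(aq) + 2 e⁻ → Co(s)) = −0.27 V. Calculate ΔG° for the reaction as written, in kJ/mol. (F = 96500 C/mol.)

In the reaction as written Co²⁺(aq) is reduced, so the Co²⁺/Co couple is the cathode and Au³⁺/Au is the anode.
E°cell = −0.27 − (+1.50) = −1.77 V; balancing electrons gives n = 6.
ΔG° = −nFE°cell = −(6)(96500)(−1.77) J/mol = +1025 kJ/mol.

+1025 kJ/mol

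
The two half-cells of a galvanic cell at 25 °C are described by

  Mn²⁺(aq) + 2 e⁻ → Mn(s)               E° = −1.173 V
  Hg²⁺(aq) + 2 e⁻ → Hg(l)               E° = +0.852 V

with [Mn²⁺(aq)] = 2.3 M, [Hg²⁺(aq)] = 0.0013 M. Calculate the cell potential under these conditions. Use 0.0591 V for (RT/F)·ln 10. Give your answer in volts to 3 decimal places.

Since E°(Hg²⁺/Hg) > E°(Mn²⁺/Mn), Hg²⁺/Hg serves as the cathode.
E°cell = E°cat − E°an = +0.852 − (−1.173) = +2.025 V; n = 2.
The balanced reaction is Hg²⁺(aq) + Mn(s) → Hg(l) + Mn²⁺(aq), so Q = [Mn²⁺(aq)] / [Hg²⁺(aq)] = 1.77×10^3 and log Q = 3.248.
By the Nernst equation, E = +2.025 − (0.0591/2)·(3.248) = +1.929 V.

+1.929 V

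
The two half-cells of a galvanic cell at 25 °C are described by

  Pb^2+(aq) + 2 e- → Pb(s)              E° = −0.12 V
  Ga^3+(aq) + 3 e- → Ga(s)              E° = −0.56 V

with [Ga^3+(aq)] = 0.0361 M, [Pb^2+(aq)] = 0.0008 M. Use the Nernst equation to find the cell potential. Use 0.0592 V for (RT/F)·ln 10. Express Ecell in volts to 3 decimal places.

Since E°(Pb²⁺/Pb) > E°(Ga³⁺/Ga), Pb²⁺/Pb serves as the cathode.
E°cell = E°cat − E°an = −0.12 − (−0.56) = +0.44 V; n = 6.
For the overall reaction 3 Pb^2+(aq) + 2 Ga(s) → 3 Pb(s) + 2 Ga^3+(aq), Q = [Ga^3+(aq)]^2 / [Pb^2+(aq)]^3 = 2.55×10^6, giving log Q = 6.406.
By the Nernst equation, E = +0.44 − (0.0592/6)·(6.406) = +0.377 V.

+0.377 V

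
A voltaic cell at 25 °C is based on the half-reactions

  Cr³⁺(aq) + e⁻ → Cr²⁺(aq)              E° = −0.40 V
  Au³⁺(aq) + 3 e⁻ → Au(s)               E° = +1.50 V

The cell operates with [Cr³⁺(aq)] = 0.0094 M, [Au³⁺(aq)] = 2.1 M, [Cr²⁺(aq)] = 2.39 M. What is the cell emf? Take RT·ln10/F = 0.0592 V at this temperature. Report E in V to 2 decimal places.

Since E°(Au³⁺/Au) > E°(Cr³⁺/Cr²⁺), Au³⁺/Au serves as the cathode.
E°cell = +1.50 − (−0.40) = +1.90 V, with n = 3 electrons transferred.
The balanced reaction is Au³⁺(aq) + 3 Cr²⁺(aq) → Au(s) + 3 Cr³⁺(aq), so Q = [Cr³⁺(aq)]^3 / ([Au³⁺(aq)]·[Cr²⁺(aq)]^3) = 2.9×10^−8 and log Q = −7.538.
E = E° − (0.0592/n)·log Q = +1.90 − (0.0592/3)(−7.538) = +2.05 V.

+2.05 V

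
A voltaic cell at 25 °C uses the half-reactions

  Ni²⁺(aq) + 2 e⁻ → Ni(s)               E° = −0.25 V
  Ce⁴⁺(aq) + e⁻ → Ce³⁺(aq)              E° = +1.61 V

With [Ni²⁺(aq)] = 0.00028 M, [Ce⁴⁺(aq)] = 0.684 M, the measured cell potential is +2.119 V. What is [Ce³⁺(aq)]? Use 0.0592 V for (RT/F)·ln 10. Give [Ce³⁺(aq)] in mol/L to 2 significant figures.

0.0017 M

With Ce⁴⁺/Ce³⁺ at the cathode and Ni²⁺/Ni at the anode, E°cell = +1.61 − (−0.25) = +1.86 V (n = 2).
Since E = E° − (0.0592/n)·log Q, log Q = n(E° − E)/0.0592 = −8.750.
Balancing electrons gives 2 Ce⁴⁺(aq) + Ni(s) → 2 Ce³⁺(aq) + Ni²⁺(aq); thus Q = ([Ce³⁺(aq)]^2·[Ni²⁺(aq)]) / [Ce⁴⁺(aq)]^2.
Isolating [Ce³⁺(aq)] in Q = 10^{−8.750} yields log [Ce³⁺(aq)] = −2.764, i.e. 0.0017 M.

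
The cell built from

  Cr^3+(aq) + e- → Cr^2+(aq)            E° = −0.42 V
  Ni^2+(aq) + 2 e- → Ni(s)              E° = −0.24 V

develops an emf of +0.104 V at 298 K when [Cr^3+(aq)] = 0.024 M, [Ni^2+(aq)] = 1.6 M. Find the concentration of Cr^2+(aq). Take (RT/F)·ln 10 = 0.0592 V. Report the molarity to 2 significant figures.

0.00099 M

The Ni²⁺/Ni couple has the larger reduction potential, so it is the cathode: E°cell = −0.24 − (−0.42) = +0.18 V and n = 2.
Since E = E° − (0.0592/n)·log Q, log Q = n(E° − E)/0.0592 = 2.568.
The balanced reaction is Ni^2+(aq) + 2 Cr^2+(aq) → Ni(s) + 2 Cr^3+(aq), so Q = [Cr^3+(aq)]^2 / ([Ni^2+(aq)]·[Cr^2+(aq)]^2).
Isolating [Cr^2+(aq)] in Q = 10^{2.568} yields log [Cr^2+(aq)] = −3.006, i.e. 0.00099 M.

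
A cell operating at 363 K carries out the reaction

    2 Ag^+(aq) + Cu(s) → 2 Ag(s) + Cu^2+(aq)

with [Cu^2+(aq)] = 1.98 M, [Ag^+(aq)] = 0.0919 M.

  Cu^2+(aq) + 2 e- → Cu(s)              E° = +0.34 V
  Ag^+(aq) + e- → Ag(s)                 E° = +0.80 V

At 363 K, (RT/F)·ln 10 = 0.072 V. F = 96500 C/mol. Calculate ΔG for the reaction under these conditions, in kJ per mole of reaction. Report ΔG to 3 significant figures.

−72.3 kJ/mol

E°cell = +0.80 − (+0.34) = +0.46 V; the balanced reaction transfers n = 2 electrons.
Here Q = [Cu^2+(aq)] / [Ag^+(aq)]^2 = 234 (log Q = 2.370), giving E = +0.46 − (0.072/2)·(2.370) = +0.3747 V.
ΔG = −nFE = −(2)(96500)(+0.3747) J/mol = −72.3 kJ/mol.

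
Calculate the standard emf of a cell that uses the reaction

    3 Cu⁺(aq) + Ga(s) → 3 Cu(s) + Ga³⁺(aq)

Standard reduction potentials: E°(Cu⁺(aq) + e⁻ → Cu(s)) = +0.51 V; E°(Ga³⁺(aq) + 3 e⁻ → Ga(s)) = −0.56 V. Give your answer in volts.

Cu⁺(aq) gains electrons, so the Cu⁺/Cu couple is the cathode; the Ga³⁺/Ga couple is the anode.
E°cell = E°(cathode) − E°(anode) = +0.51 − (−0.56) = +1.07 V.

+1.07 V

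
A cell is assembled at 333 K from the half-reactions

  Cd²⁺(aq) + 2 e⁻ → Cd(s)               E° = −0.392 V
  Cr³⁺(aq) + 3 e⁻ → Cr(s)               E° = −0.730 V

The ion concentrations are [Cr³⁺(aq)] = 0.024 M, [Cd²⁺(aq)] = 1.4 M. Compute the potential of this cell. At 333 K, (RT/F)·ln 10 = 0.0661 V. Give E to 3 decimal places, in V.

+0.379 V

Since E°(Cd²⁺/Cd) > E°(Cr³⁺/Cr), Cd²⁺/Cd serves as the cathode.
E°cell = −0.392 − (−0.730) = +0.338 V, with n = 6 electrons transferred.
For the overall reaction 3 Cd²⁺(aq) + 2 Cr(s) → 3 Cd(s) + 2 Cr³⁺(aq), Q = [Cr³⁺(aq)]^2 / [Cd²⁺(aq)]^3 = 0.00021, giving log Q = −3.678.
E = E° − (0.0661/n)·log Q = +0.338 − (0.0661/6)(−3.678) = +0.379 V.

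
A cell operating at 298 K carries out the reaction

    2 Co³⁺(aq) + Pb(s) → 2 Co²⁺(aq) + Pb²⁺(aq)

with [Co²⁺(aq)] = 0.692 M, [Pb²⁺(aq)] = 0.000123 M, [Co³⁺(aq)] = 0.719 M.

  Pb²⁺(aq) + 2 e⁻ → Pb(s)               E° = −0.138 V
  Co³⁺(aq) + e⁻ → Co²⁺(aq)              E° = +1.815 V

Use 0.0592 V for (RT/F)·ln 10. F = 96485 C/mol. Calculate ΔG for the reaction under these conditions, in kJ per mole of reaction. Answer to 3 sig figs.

The standard cell potential is +1.815 − (−0.138) = +1.953 V, with n = 2 electrons in the balanced equation.
The reaction quotient is ([Co²⁺(aq)]^2·[Pb²⁺(aq)]) / [Co³⁺(aq)]^2 = 0.000114; by Nernst, E = +1.953 − (0.0592/2)(−3.943) = +2.0697 V.
Finally ΔG = −nFE = −(2)(96485 C/mol)(+2.0697 V) = −399 kJ/mol.

−399 kJ/mol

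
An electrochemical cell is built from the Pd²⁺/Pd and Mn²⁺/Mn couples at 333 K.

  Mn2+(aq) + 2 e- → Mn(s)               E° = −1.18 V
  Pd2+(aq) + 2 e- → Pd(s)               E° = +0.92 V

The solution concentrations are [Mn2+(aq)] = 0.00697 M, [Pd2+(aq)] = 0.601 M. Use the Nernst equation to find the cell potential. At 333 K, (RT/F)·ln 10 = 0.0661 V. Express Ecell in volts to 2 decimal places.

Pd²⁺/Pd is reduced (cathode, E° = +0.92 V) and Mn²⁺/Mn is oxidized (anode).
E°cell = E°cat − E°an = +0.92 − (−1.18) = +2.10 V; n = 2.
The balanced reaction is Pd2+(aq) + Mn(s) → Pd(s) + Mn2+(aq), so Q = [Mn2+(aq)] / [Pd2+(aq)] = 0.0116 and log Q = −1.936.
Applying E = E° − (RT ln10/nF)·log Q gives +2.10 − (0.0661/2)(−1.936) = +2.16 V.

+2.16 V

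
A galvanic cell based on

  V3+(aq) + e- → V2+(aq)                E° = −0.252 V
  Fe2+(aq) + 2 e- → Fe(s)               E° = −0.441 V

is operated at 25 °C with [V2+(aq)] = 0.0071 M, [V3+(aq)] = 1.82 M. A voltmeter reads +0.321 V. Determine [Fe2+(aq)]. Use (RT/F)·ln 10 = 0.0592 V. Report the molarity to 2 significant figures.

V³⁺/V²⁺ is the cathode (higher E°); E°cell = −0.252 − (−0.441) = +0.189 V with n = 2.
Since E = E° − (0.0592/n)·log Q, log Q = n(E° − E)/0.0592 = −4.459.
For 2 V3+(aq) + Fe(s) → 2 V2+(aq) + Fe2+(aq), the reaction quotient is Q = ([V2+(aq)]^2·[Fe2+(aq)]) / [V3+(aq)]^2.
Isolating [Fe2+(aq)] in Q = 10^{−4.459} yields log [Fe2+(aq)] = 0.359, i.e. 2.3 M.

2.3 M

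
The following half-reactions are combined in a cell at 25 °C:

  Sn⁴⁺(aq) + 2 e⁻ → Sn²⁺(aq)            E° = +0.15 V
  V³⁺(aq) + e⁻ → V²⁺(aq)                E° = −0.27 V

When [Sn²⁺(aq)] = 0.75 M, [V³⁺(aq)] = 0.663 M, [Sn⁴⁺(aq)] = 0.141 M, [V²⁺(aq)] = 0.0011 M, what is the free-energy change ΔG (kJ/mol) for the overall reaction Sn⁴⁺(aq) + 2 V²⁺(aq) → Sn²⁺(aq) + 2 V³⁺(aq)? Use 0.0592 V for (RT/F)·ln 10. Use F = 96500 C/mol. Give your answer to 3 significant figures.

−45.1 kJ/mol

The standard cell potential is +0.15 − (−0.27) = +0.42 V, with n = 2 electrons in the balanced equation.
Q = ([Sn²⁺(aq)]·[V³⁺(aq)]^2) / ([Sn⁴⁺(aq)]·[V²⁺(aq)]^2) = 1.93×10^6, so log Q = 6.286 and E = +0.42 − (0.0592/2)(6.286) = +0.2339 V.
Finally ΔG = −nFE = −(2)(96500 C/mol)(+0.2339 V) = −45.1 kJ/mol.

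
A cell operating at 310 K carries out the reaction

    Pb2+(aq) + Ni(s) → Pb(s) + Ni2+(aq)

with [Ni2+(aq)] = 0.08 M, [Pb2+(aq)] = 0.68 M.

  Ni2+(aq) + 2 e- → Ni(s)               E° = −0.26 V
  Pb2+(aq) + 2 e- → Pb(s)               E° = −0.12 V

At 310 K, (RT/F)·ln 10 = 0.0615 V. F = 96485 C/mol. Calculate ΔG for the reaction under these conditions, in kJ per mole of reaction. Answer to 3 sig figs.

−32.5 kJ/mol

With Pb²⁺/Pb reduced at the cathode, E°cell = −0.12 − (−0.26) = +0.14 V and n = 2.
The reaction quotient is [Ni2+(aq)] / [Pb2+(aq)] = 0.118; by Nernst, E = +0.14 − (0.0615/2)(−0.929) = +0.1686 V.
Then ΔG = −nFE = −2 × 96485 × +0.1686 J/mol = −32.5 kJ/mol.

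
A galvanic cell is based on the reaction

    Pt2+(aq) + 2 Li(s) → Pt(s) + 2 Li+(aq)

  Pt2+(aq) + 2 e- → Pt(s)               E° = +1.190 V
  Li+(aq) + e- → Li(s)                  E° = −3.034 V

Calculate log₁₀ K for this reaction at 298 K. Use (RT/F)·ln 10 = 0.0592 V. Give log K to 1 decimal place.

log K = 142.7

The Pt²⁺/Pt couple is reduced (cathode); E°cell = +1.190 − (−3.034) = +4.224 V with n = 2.
At equilibrium E = 0, so log K = nE°cell / 0.0592 = (2)(+4.224) / 0.0592 = 142.7.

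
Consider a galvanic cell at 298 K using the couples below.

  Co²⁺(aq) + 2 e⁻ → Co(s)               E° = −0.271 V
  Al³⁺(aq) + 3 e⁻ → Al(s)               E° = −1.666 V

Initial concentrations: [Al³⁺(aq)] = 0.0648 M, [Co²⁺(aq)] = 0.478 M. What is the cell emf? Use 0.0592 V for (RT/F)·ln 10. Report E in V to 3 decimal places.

Co²⁺/Co is reduced (cathode, E° = −0.271 V) and Al³⁺/Al is oxidized (anode).
E°cell = −0.271 − (−1.666) = +1.395 V, with n = 6 electrons transferred.
Balancing gives 3 Co²⁺(aq) + 2 Al(s) → 3 Co(s) + 2 Al³⁺(aq); hence Q = [Al³⁺(aq)]^2 / [Co²⁺(aq)]^3 = 0.0384 (log Q = −1.415).
Applying E = E° − (RT ln10/nF)·log Q gives +1.395 − (0.0592/6)(−1.415) = +1.409 V.

+1.409 V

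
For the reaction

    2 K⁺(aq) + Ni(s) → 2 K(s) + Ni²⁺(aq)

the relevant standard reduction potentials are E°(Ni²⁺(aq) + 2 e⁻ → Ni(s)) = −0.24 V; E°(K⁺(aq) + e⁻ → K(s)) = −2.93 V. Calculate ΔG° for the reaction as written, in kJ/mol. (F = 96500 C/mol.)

In the reaction as written K⁺(aq) is reduced, so the K⁺/K couple is the cathode and Ni²⁺/Ni is the anode.
E°cell = −2.93 − (−0.24) = −2.69 V; balancing electrons gives n = 2.
ΔG° = −nFE°cell = −(2)(96500)(−2.69) J/mol = +519 kJ/mol.

+519 kJ/mol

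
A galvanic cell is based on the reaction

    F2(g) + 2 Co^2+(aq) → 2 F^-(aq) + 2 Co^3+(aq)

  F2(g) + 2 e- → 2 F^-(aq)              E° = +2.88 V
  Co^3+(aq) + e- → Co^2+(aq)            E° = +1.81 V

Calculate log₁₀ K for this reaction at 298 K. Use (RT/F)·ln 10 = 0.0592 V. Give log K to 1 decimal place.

The F₂/F⁻ couple is reduced (cathode); E°cell = +2.88 − (+1.81) = +1.07 V with n = 2.
At equilibrium E = 0, so log K = nE°cell / 0.0592 = (2)(+1.07) / 0.0592 = 36.1.

log K = 36.1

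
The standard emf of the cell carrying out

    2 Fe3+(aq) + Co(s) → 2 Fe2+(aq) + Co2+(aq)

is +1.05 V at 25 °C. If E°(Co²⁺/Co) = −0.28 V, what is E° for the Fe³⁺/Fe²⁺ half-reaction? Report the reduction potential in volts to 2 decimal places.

In the reaction as written the Fe³⁺/Fe²⁺ couple is reduced (cathode) and Co²⁺/Co is oxidized (anode), so E°cell = E°(Fe³⁺/Fe²⁺) − E°(Co²⁺/Co).
E°(Fe³⁺/Fe²⁺) = E°cell + E°(anode) = +1.05 + (−0.28) = +0.77 V.

+0.77 V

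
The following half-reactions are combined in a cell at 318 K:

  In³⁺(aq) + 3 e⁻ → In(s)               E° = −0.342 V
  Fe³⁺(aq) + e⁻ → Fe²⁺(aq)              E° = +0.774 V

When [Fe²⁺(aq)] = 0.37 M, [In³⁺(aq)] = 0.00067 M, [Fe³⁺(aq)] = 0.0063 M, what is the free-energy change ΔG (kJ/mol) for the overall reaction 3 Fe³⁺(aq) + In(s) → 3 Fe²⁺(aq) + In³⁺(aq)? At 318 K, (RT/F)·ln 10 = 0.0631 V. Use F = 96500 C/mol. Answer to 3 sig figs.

−310 kJ/mol

E°cell = +0.774 − (−0.342) = +1.116 V; the balanced reaction transfers n = 3 electrons.
The reaction quotient is ([Fe²⁺(aq)]^3·[In³⁺(aq)]) / [Fe³⁺(aq)]^3 = 136; by Nernst, E = +1.116 − (0.0631/3)(2.133) = +1.0711 V.
Then ΔG = −nFE = −3 × 96500 × +1.0711 J/mol = −310 kJ/mol.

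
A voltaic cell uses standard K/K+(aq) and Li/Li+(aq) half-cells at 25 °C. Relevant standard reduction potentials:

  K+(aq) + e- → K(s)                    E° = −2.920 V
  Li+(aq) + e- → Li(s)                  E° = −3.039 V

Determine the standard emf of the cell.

+0.119 V

Of the two couples in this cell, the one with the more positive reduction potential is reduced at the cathode: here that is K⁺/K (−2.920 V); Li⁺/Li (−3.039 V) is the anode.
E°cell = E°(cathode) − E°(anode) = −2.920 − (−3.039) = +0.119 V.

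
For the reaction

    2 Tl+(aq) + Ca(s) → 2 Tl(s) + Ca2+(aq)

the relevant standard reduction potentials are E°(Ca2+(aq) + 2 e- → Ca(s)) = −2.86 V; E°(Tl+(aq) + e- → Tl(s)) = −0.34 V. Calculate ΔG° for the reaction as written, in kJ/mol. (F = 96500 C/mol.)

−486 kJ/mol

In the reaction as written Tl+(aq) is reduced, so the Tl⁺/Tl couple is the cathode and Ca²⁺/Ca is the anode.
E°cell = −0.34 − (−2.86) = +2.52 V; balancing electrons gives n = 2.
ΔG° = −nFE°cell = −(2)(96500)(+2.52) J/mol = −486 kJ/mol.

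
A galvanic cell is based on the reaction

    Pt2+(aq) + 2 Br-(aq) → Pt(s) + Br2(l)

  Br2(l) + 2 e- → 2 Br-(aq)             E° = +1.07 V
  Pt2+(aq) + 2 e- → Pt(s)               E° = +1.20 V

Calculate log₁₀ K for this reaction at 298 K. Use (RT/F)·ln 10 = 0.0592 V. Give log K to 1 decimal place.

The Pt²⁺/Pt couple is reduced (cathode); E°cell = +1.20 − (+1.07) = +0.13 V with n = 2.
At equilibrium E = 0, so log K = nE°cell / 0.0592 = (2)(+0.13) / 0.0592 = 4.4.

log K = 4.4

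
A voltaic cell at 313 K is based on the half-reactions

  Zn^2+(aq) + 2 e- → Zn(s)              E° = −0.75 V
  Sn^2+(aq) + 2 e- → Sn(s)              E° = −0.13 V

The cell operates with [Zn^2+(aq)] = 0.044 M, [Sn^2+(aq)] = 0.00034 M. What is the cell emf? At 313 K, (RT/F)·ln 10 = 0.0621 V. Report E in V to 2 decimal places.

+0.55 V

The Sn²⁺/Sn couple has the more positive E°, so it is the cathode; Zn²⁺/Zn is the anode.
The standard potential is −0.13 − (−0.75) = +0.62 V and the balanced reaction transfers n = 2 electrons.
The balanced reaction is Sn^2+(aq) + Zn(s) → Sn(s) + Zn^2+(aq), so Q = [Zn^2+(aq)] / [Sn^2+(aq)] = 129 and log Q = 2.112.
E = E° − (0.0621/n)·log Q = +0.62 − (0.0621/2)(2.112) = +0.55 V.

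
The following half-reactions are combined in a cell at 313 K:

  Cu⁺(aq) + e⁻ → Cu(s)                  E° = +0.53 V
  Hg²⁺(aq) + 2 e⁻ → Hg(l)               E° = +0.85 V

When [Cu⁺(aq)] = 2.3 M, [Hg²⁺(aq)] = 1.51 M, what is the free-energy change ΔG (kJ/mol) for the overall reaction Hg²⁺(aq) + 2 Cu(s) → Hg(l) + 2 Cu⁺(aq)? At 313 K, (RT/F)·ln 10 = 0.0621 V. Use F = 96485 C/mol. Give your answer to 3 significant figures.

E°cell = +0.85 − (+0.53) = +0.32 V; the balanced reaction transfers n = 2 electrons.
Q = [Cu⁺(aq)]^2 / [Hg²⁺(aq)] = 3.5, so log Q = 0.544 and E = +0.32 − (0.0621/2)(0.544) = +0.3031 V.
Then ΔG = −nFE = −2 × 96485 × +0.3031 J/mol = −58.5 kJ/mol.

−58.5 kJ/mol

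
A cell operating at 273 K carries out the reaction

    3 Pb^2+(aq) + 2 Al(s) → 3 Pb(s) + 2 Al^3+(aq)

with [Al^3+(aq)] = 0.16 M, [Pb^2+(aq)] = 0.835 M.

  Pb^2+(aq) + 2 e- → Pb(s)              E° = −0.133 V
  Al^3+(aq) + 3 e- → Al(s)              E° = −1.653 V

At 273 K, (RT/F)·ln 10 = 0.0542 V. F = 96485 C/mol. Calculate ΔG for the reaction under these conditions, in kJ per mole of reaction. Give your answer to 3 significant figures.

E°cell = −0.133 − (−1.653) = +1.520 V; the balanced reaction transfers n = 6 electrons.
Here Q = [Al^3+(aq)]^2 / [Pb^2+(aq)]^3 = 0.044 (log Q = −1.357), giving E = +1.520 − (0.0542/6)·(−1.357) = +1.5323 V.
Finally ΔG = −nFE = −(6)(96485 C/mol)(+1.5323 V) = −887 kJ/mol.

−887 kJ/mol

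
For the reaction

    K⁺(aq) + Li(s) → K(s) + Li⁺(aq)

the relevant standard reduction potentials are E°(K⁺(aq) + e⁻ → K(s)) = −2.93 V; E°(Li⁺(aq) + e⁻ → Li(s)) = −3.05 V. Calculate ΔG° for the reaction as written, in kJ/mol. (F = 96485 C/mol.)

In the reaction as written K⁺(aq) is reduced, so the K⁺/K couple is the cathode and Li⁺/Li is the anode.
E°cell = −2.93 − (−3.05) = +0.12 V; balancing electrons gives n = 1.
ΔG° = −nFE°cell = −(1)(96485)(+0.12) J/mol = −11.6 kJ/mol.

−11.6 kJ/mol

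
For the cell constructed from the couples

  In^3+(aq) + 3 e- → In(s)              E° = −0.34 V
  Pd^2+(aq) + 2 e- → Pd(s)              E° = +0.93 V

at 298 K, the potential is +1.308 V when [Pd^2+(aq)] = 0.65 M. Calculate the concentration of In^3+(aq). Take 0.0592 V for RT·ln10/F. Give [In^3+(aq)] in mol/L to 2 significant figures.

0.0062 M

With Pd²⁺/Pd at the cathode and In³⁺/In at the anode, E°cell = +0.93 − (−0.34) = +1.27 V (n = 6).
Rearranging E = E° − (0.0592/n)·log Q gives log Q = 6(+1.27 − (+1.308))/0.0592 = −3.851.
For 3 Pd^2+(aq) + 2 In(s) → 3 Pd(s) + 2 In^3+(aq), the reaction quotient is Q = [In^3+(aq)]^2 / [Pd^2+(aq)]^3.
Substituting the known concentrations and solving, log [In^3+(aq)] = −2.206 and [In^3+(aq)] = 0.0062 M.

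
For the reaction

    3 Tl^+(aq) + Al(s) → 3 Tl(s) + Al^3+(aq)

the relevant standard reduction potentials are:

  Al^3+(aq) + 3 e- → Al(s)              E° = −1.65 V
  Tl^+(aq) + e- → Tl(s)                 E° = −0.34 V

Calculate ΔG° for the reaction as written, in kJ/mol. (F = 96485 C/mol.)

−379 kJ/mol

In the reaction as written Tl^+(aq) is reduced, so the Tl⁺/Tl couple is the cathode and Al³⁺/Al is the anode.
E°cell = −0.34 − (−1.65) = +1.31 V; balancing electrons gives n = 3.
ΔG° = −nFE°cell = −(3)(96485)(+1.31) J/mol = −379 kJ/mol.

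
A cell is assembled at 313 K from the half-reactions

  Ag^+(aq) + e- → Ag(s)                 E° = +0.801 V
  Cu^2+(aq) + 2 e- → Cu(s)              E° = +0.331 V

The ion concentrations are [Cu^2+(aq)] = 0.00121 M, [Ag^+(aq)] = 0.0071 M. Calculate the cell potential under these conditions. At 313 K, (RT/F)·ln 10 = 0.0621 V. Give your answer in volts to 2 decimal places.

Ag⁺/Ag is reduced (cathode, E° = +0.801 V) and Cu²⁺/Cu is oxidized (anode).
The standard potential is +0.801 − (+0.331) = +0.470 V and the balanced reaction transfers n = 2 electrons.
For the overall reaction 2 Ag^+(aq) + Cu(s) → 2 Ag(s) + Cu^2+(aq), Q = [Cu^2+(aq)] / [Ag^+(aq)]^2 = 24, giving log Q = 1.380.
Applying E = E° − (RT ln10/nF)·log Q gives +0.470 − (0.0621/2)(1.380) = +0.43 V.

+0.43 V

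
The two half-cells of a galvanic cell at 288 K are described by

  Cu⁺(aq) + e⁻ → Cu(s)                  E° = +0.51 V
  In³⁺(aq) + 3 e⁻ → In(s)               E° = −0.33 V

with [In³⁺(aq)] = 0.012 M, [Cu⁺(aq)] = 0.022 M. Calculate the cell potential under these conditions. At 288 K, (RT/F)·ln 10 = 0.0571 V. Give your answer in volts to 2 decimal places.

Since E°(Cu⁺/Cu) > E°(In³⁺/In), Cu⁺/Cu serves as the cathode.
The standard potential is +0.51 − (−0.33) = +0.84 V and the balanced reaction transfers n = 3 electrons.
The balanced reaction is 3 Cu⁺(aq) + In(s) → 3 Cu(s) + In³⁺(aq), so Q = [In³⁺(aq)] / [Cu⁺(aq)]^3 = 1.13×10^3 and log Q = 3.052.
Applying E = E° − (RT ln10/nF)·log Q gives +0.84 − (0.0571/3)(3.052) = +0.78 V.

+0.78 V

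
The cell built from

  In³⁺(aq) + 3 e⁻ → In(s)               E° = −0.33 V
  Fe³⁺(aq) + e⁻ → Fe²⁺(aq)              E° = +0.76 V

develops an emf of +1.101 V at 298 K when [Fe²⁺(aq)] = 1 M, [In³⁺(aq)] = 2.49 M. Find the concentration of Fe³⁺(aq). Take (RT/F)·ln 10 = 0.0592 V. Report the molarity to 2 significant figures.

2.1 M

With Fe³⁺/Fe²⁺ at the cathode and In³⁺/In at the anode, E°cell = +0.76 − (−0.33) = +1.09 V (n = 3).
From the Nernst equation, log Q = n(E° − E)/0.0592 = 3·(+1.09 − (+1.101))/0.0592 = −0.557.
Balancing electrons gives 3 Fe³⁺(aq) + In(s) → 3 Fe²⁺(aq) + In³⁺(aq); thus Q = ([Fe²⁺(aq)]^3·[In³⁺(aq)]) / [Fe³⁺(aq)]^3.
Solving for the unknown gives log [Fe³⁺(aq)] = 0.318, so [Fe³⁺(aq)] ≈ 2.1 M.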